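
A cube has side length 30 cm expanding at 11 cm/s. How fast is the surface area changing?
3960 cm²/s

A = 6s²
dA/dt = 12s · ds/dt = 12·30·11 = 3960 cm²/s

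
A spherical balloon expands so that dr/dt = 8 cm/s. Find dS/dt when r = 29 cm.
1856π cm²/s

S = 4πr²
dS/dt = dS/dr · dr/dt = 8πr · 8
At r = 29: dS/dt = 1856π cm²/s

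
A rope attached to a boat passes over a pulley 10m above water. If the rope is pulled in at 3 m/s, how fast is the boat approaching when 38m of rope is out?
19√21/28 ≈ 3.11 m/s

rope² = x² + 10²
x = √(38² - 10²) = 8√21
dx/dt = (rope/x) · d(rope)/dt = (38/(8√21)) · (-3) = -19√21/28 m/s
The boat approaches at 19√21/28 ≈ 3.11 m/s.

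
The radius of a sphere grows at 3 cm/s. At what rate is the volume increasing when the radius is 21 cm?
5292π cm³/s

V = (4/3)πr³
dV/dt = dV/dr · dr/dt = 4πr² · 3
At r = 21: dV/dt = 5292π cm³/s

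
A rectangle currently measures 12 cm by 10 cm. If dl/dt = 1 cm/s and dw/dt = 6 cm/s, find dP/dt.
14 cm/s

P = 2(l + w)
dP/dt = 2(dl/dt + dw/dt) = 2(1 + 6) = 14 cm/s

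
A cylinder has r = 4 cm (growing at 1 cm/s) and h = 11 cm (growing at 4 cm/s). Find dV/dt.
152π cm³/s

V = πr²h
dV/dt = 2πrh·dr/dt + πr²·dh/dt
= 2π(4)(11)(1) + π(4)²(4)
= 152π cm³/s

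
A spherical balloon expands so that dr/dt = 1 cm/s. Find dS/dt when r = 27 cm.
216π cm²/s

S = 4πr²
dS/dt = dS/dr · dr/dt = 8πr · 1
At r = 27: dS/dt = 216π cm²/s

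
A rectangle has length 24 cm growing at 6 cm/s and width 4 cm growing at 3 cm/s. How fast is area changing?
96 cm²/s

A = lw
dA/dt = w·dl/dt + l·dw/dt = 4·6 + 24·3 = 96 cm²/s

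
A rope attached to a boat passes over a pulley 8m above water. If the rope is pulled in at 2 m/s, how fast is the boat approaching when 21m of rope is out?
42√377/377 ≈ 2.163 m/s

rope² = x² + 8²
x = √(21² - 8²) = √377
dx/dt = (rope/x) · d(rope)/dt = (21/√377) · (-2) = -42√377/377 m/s
The boat approaches at 42√377/377 ≈ 2.163 m/s.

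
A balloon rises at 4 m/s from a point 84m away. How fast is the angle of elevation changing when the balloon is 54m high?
0.033694 rad/s

tan(θ) = y/84
sec²(θ) · dθ/dt = (1/84) · dy/dt
dθ/dt = cos²(θ)/84 · 4 = 84/(84² + 54²) · 4
dθ/dt = 0.033694 rad/s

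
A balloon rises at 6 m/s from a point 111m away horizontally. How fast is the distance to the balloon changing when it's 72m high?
144√1945/1945 ≈ 3.265 m/s

z² = 111² + y²
z = √(111² + 72²) = 3√1945
dz/dt = y/z · dy/dt = 72/(3√1945) · 6 = 144√1945/1945 ≈ 3.265 m/s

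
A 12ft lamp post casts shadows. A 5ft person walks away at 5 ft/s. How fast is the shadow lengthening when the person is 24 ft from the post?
25/7 ft/s

By similar triangles: 12/(x+s) = 5/s
Solving: s = 5x/7
ds/dt = 5/7 · dx/dt = 5/7 · 5 = 25/7 ft/s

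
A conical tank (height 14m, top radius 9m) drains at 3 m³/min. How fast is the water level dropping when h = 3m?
196/(243π) ≈ 0.2567 m/min

r/h = 9/14, so r = (9/14)h
V = (1/3)πr²h = (1/3)π((9/14)h)²h = (27/196)πh³
dV/dh = (81/196)πh²
dh/dt = (dV/dt)/(dV/dh) = -3/((81/196)π·3²) = -196/(243π) m/min
The level is dropping at 196/(243π) ≈ 0.2567 m/min.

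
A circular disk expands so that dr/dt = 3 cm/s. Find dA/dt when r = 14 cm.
84π cm²/s

A = πr²
dA/dt = 2πr · dr/dt = 2π(14)(3) = 84π cm²/s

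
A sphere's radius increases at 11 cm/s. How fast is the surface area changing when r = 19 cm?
1672π cm²/s

S = 4πr²
dS/dt = dS/dr · dr/dt = 8πr · 11
At r = 19: dS/dt = 1672π cm²/s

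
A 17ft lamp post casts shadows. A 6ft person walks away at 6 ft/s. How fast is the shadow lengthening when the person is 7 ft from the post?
36/11 ft/s

By similar triangles: 17/(x+s) = 6/s
Solving: s = 6x/11
ds/dt = 6/11 · dx/dt = 6/11 · 6 = 36/11 ft/s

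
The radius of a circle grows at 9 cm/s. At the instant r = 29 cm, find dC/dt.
18π cm/s

C = 2πr
dC/dt = 2π · dr/dt = 2π · 9 = 18π cm/s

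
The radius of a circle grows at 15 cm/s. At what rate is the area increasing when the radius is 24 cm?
720π cm²/s

A = πr²
dA/dt = 2πr · dr/dt = 2π(24)(15) = 720π cm²/s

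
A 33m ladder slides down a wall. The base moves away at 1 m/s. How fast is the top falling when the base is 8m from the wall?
8√41/205 ≈ 0.2499 m/s

x² + y² = 33²
2x·dx/dt + 2y·dy/dt = 0
dy/dt = -x/y · dx/dt = -8/(5√41) · 1 = -8√41/205 m/s
The top is descending at 8√41/205 ≈ 0.2499 m/s.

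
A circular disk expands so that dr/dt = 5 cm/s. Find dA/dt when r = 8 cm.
80π cm²/s

A = πr²
dA/dt = 2πr · dr/dt = 2π(8)(5) = 80π cm²/s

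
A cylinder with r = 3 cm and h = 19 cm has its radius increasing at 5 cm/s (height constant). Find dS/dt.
250π cm²/s

S = 2πrh + 2πr² (lateral + bases)
dS/dt = (2πh + 4πr)·dr/dt = (2π·19 + 4π·3)·5
= 250π cm²/s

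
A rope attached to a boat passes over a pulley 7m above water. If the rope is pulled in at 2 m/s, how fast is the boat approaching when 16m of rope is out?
32√23/69 ≈ 2.224 m/s

rope² = x² + 7²
x = √(16² - 7²) = 3√23
dx/dt = (rope/x) · d(rope)/dt = (16/(3√23)) · (-2) = -32√23/69 m/s
The boat approaches at 32√23/69 ≈ 2.224 m/s.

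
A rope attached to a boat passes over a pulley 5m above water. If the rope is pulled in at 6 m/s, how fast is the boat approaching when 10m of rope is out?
4√3 ≈ 6.928 m/s

rope² = x² + 5²
x = √(10² - 5²) = 5√3
dx/dt = (rope/x) · d(rope)/dt = (10/(5√3)) · (-6) = -4√3 m/s
The boat approaches at 4√3 ≈ 6.928 m/s.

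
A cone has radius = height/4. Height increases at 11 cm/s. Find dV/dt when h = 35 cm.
13475π/16 cm³/s

V = (1/3)π(h/4)²h = πh³/48
dV/dt = πh²/16 · 11
At h = 35: dV/dt = 13475π/16 cm³/s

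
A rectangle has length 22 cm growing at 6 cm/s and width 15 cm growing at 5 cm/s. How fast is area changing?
200 cm²/s

A = lw
dA/dt = w·dl/dt + l·dw/dt = 15·6 + 22·5 = 200 cm²/s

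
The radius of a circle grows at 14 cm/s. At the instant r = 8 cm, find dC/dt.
28π cm/s

C = 2πr
dC/dt = 2π · dr/dt = 2π · 14 = 28π cm/s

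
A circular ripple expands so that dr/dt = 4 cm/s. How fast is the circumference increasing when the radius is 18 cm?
8π cm/s

C = 2πr
dC/dt = 2π · dr/dt = 2π · 4 = 8π cm/s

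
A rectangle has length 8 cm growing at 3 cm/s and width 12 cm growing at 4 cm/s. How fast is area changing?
68 cm²/s

A = lw
dA/dt = w·dl/dt + l·dw/dt = 12·3 + 8·4 = 68 cm²/s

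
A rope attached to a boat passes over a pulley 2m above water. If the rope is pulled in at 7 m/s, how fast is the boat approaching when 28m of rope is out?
98√195/195 ≈ 7.018 m/s

rope² = x² + 2²
x = √(28² - 2²) = 2√195
dx/dt = (rope/x) · d(rope)/dt = (28/(2√195)) · (-7) = -98√195/195 m/s
The boat approaches at 98√195/195 ≈ 7.018 m/s.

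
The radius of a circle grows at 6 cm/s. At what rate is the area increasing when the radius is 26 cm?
312π cm²/s

A = πr²
dA/dt = 2πr · dr/dt = 2π(26)(6) = 312π cm²/s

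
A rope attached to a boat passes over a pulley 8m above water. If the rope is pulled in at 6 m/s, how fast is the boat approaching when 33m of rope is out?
198√41/205 ≈ 6.184 m/s

rope² = x² + 8²
x = √(33² - 8²) = 5√41
dx/dt = (rope/x) · d(rope)/dt = (33/(5√41)) · (-6) = -198√41/205 m/s
The boat approaches at 198√41/205 ≈ 6.184 m/s.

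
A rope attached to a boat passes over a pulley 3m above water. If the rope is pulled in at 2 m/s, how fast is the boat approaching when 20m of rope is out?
40√391/391 ≈ 2.023 m/s

rope² = x² + 3²
x = √(20² - 3²) = √391
dx/dt = (rope/x) · d(rope)/dt = (20/√391) · (-2) = -40√391/391 m/s
The boat approaches at 40√391/391 ≈ 2.023 m/s.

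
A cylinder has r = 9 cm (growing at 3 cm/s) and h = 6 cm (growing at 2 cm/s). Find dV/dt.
486π cm³/s

V = πr²h
dV/dt = 2πrh·dr/dt + πr²·dh/dt
= 2π(9)(6)(3) + π(9)²(2)
= 486π cm³/s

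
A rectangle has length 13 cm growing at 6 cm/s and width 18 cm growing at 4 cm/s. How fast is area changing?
160 cm²/s

A = lw
dA/dt = w·dl/dt + l·dw/dt = 18·6 + 13·4 = 160 cm²/s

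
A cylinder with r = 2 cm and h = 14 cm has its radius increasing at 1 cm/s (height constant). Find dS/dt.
36π cm²/s

S = 2πrh + 2πr² (lateral + bases)
dS/dt = (2πh + 4πr)·dr/dt = (2π·14 + 4π·2)·1
= 36π cm²/s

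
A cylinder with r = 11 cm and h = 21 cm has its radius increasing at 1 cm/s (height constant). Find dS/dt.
86π cm²/s

S = 2πrh + 2πr² (lateral + bases)
dS/dt = (2πh + 4πr)·dr/dt = (2π·21 + 4π·11)·1
= 86π cm²/s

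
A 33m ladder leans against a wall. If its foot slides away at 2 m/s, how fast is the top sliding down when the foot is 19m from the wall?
19√182/182 ≈ 1.408 m/s

x² + y² = 33²
2x·dx/dt + 2y·dy/dt = 0
dy/dt = -x/y · dx/dt = -19/(2√182) · 2 = -19√182/182 m/s
The top is descending at 19√182/182 ≈ 1.408 m/s.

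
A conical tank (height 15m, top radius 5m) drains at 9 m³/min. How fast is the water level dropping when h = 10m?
81/(100π) ≈ 0.2578 m/min

r/h = 5/15, so r = (1/3)h
V = (1/3)πr²h = (1/3)π((1/3)h)²h = (1/27)πh³
dV/dh = (1/9)πh²
dh/dt = (dV/dt)/(dV/dh) = -9/((1/9)π·10²) = -81/(100π) m/min
The level is dropping at 81/(100π) ≈ 0.2578 m/min.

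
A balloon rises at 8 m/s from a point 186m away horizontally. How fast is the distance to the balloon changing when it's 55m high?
440√37621/37621 ≈ 2.268 m/s

z² = 186² + y²
z = √(186² + 55²) = √37621
dz/dt = y/z · dy/dt = 55/√37621 · 8 = 440√37621/37621 ≈ 2.268 m/s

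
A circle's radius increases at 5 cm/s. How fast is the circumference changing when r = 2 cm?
10π cm/s

C = 2πr
dC/dt = 2π · dr/dt = 2π · 5 = 10π cm/s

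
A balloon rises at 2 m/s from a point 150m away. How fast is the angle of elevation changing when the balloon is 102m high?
0.009117 rad/s

tan(θ) = y/150
sec²(θ) · dθ/dt = (1/150) · dy/dt
dθ/dt = cos²(θ)/150 · 2 = 150/(150² + 102²) · 2
dθ/dt = 0.009117 rad/s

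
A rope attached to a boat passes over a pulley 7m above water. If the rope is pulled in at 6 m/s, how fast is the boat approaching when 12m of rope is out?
72√95/95 ≈ 7.387 m/s

rope² = x² + 7²
x = √(12² - 7²) = √95
dx/dt = (rope/x) · d(rope)/dt = (12/√95) · (-6) = -72√95/95 m/s
The boat approaches at 72√95/95 ≈ 7.387 m/s.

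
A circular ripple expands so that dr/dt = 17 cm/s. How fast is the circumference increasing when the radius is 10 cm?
34π cm/s

C = 2πr
dC/dt = 2π · dr/dt = 2π · 17 = 34π cm/s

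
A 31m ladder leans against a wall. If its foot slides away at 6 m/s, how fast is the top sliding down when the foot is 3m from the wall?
9√238/238 ≈ 0.5834 m/s

x² + y² = 31²
2x·dx/dt + 2y·dy/dt = 0
dy/dt = -x/y · dx/dt = -3/(2√238) · 6 = -9√238/238 m/s
The top is descending at 9√238/238 ≈ 0.5834 m/s.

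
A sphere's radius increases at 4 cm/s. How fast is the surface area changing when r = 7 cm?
224π cm²/s

S = 4πr²
dS/dt = dS/dr · dr/dt = 8πr · 4
At r = 7: dS/dt = 224π cm²/s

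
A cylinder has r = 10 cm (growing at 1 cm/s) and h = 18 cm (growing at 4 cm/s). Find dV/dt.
760π cm³/s

V = πr²h
dV/dt = 2πrh·dr/dt + πr²·dh/dt
= 2π(10)(18)(1) + π(10)²(4)
= 760π cm³/s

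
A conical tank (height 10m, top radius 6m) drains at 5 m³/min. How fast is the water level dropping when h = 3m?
125/(81π) ≈ 0.4912 m/min

r/h = 6/10, so r = (3/5)h
V = (1/3)πr²h = (1/3)π((3/5)h)²h = (3/25)πh³
dV/dh = (9/25)πh²
dh/dt = (dV/dt)/(dV/dh) = -5/((9/25)π·3²) = -125/(81π) m/min
The level is dropping at 125/(81π) ≈ 0.4912 m/min.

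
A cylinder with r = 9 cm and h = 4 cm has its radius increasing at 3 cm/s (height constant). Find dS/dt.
132π cm²/s

S = 2πrh + 2πr² (lateral + bases)
dS/dt = (2πh + 4πr)·dr/dt = (2π·4 + 4π·9)·3
= 132π cm²/s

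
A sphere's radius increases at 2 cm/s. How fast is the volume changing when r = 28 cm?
6272π cm³/s

V = (4/3)πr³
dV/dt = dV/dr · dr/dt = 4πr² · 2
At r = 28: dV/dt = 6272π cm³/s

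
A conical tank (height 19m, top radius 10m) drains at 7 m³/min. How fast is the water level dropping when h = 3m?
2527/(900π) ≈ 0.8937 m/min

r/h = 10/19, so r = (10/19)h
V = (1/3)πr²h = (1/3)π((10/19)h)²h = (100/1083)πh³
dV/dh = (100/361)πh²
dh/dt = (dV/dt)/(dV/dh) = -7/((100/361)π·3²) = -2527/(900π) m/min
The level is dropping at 2527/(900π) ≈ 0.8937 m/min.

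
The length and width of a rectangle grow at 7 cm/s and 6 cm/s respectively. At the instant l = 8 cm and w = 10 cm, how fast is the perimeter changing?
26 cm/s

P = 2(l + w)
dP/dt = 2(dl/dt + dw/dt) = 2(7 + 6) = 26 cm/s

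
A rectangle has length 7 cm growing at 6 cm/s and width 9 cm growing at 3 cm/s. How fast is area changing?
75 cm²/s

A = lw
dA/dt = w·dl/dt + l·dw/dt = 9·6 + 7·3 = 75 cm²/s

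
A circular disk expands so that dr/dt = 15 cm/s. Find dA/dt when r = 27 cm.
810π cm²/s

A = πr²
dA/dt = 2πr · dr/dt = 2π(27)(15) = 810π cm²/s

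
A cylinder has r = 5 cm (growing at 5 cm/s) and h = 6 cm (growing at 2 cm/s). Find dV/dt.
350π cm³/s

V = πr²h
dV/dt = 2πrh·dr/dt + πr²·dh/dt
= 2π(5)(6)(5) + π(5)²(2)
= 350π cm³/s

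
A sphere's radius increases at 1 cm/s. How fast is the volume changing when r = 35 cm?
4900π cm³/s

V = (4/3)πr³
dV/dt = dV/dr · dr/dt = 4πr² · 1
At r = 35: dV/dt = 4900π cm³/s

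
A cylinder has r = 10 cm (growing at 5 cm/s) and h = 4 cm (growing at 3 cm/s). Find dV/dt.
700π cm³/s

V = πr²h
dV/dt = 2πrh·dr/dt + πr²·dh/dt
= 2π(10)(4)(5) + π(10)²(3)
= 700π cm³/s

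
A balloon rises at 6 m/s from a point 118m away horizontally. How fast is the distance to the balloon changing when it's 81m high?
486√20485/20485 ≈ 3.396 m/s

z² = 118² + y²
z = √(118² + 81²) = √20485
dz/dt = y/z · dy/dt = 81/√20485 · 6 = 486√20485/20485 ≈ 3.396 m/s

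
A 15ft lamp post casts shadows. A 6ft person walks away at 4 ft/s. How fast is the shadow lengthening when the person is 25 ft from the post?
8/3 ft/s

By similar triangles: 15/(x+s) = 6/s
Solving: s = 6x/9
ds/dt = 6/9 · dx/dt = 2/3 · 4 = 8/3 ft/s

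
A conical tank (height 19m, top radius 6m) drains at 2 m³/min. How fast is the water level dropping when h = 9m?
361/(1458π) ≈ 0.07881 m/min

r/h = 6/19, so r = (6/19)h
V = (1/3)πr²h = (1/3)π((6/19)h)²h = (12/361)πh³
dV/dh = (36/361)πh²
dh/dt = (dV/dt)/(dV/dh) = -2/((36/361)π·9²) = -361/(1458π) m/min
The level is dropping at 361/(1458π) ≈ 0.07881 m/min.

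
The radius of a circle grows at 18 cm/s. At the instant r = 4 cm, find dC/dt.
36π cm/s

C = 2πr
dC/dt = 2π · dr/dt = 2π · 18 = 36π cm/s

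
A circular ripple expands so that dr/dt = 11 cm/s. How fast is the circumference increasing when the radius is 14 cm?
22π cm/s

C = 2πr
dC/dt = 2π · dr/dt = 2π · 11 = 22π cm/s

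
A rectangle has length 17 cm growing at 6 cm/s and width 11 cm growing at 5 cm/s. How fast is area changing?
151 cm²/s

A = lw
dA/dt = w·dl/dt + l·dw/dt = 11·6 + 17·5 = 151 cm²/s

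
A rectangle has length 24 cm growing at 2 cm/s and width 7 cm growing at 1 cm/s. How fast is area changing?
38 cm²/s

A = lw
dA/dt = w·dl/dt + l·dw/dt = 7·2 + 24·1 = 38 cm²/s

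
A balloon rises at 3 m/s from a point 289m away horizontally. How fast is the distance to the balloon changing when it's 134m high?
402√101477/101477 ≈ 1.262 m/s

z² = 289² + y²
z = √(289² + 134²) = √101477
dz/dt = y/z · dy/dt = 134/√101477 · 3 = 402√101477/101477 ≈ 1.262 m/s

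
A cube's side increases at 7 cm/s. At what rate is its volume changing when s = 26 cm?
14196 cm³/s

V = s³
dV/dt = 3s² · ds/dt = 3·26²·7 = 14196 cm³/s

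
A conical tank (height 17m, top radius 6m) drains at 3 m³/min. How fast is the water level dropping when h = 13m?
289/(2028π) ≈ 0.04536 m/min

r/h = 6/17, so r = (6/17)h
V = (1/3)πr²h = (1/3)π((6/17)h)²h = (12/289)πh³
dV/dh = (36/289)πh²
dh/dt = (dV/dt)/(dV/dh) = -3/((36/289)π·13²) = -289/(2028π) m/min
The level is dropping at 289/(2028π) ≈ 0.04536 m/min.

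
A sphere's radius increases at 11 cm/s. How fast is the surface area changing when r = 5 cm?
440π cm²/s

S = 4πr²
dS/dt = dS/dr · dr/dt = 8πr · 11
At r = 5: dS/dt = 440π cm²/s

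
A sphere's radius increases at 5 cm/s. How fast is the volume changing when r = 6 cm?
720π cm³/s

V = (4/3)πr³
dV/dt = dV/dr · dr/dt = 4πr² · 5
At r = 6: dV/dt = 720π cm³/s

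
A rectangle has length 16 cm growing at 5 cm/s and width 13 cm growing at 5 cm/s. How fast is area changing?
145 cm²/s

A = lw
dA/dt = w·dl/dt + l·dw/dt = 13·5 + 16·5 = 145 cm²/s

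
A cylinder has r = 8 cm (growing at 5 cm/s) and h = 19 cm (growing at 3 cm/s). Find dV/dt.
1712π cm³/s

V = πr²h
dV/dt = 2πrh·dr/dt + πr²·dh/dt
= 2π(8)(19)(5) + π(8)²(3)
= 1712π cm³/s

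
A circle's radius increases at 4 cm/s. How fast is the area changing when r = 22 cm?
176π cm²/s

A = πr²
dA/dt = 2πr · dr/dt = 2π(22)(4) = 176π cm²/s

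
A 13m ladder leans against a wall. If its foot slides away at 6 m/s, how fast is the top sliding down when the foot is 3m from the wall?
9√10/20 ≈ 1.423 m/s

x² + y² = 13²
2x·dx/dt + 2y·dy/dt = 0
dy/dt = -x/y · dx/dt = -3/(4√10) · 6 = -9√10/20 m/s
The top is descending at 9√10/20 ≈ 1.423 m/s.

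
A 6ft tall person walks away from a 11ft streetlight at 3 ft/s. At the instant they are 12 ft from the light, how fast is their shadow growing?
18/5 ft/s

By similar triangles: 11/(x+s) = 6/s
Solving: s = 6x/5
ds/dt = 6/5 · dx/dt = 6/5 · 3 = 18/5 ft/s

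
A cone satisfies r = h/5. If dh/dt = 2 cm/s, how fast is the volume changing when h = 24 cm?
1152π/25 cm³/s

V = (1/3)π(h/5)²h = πh³/75
dV/dt = πh²/25 · 2
At h = 24: dV/dt = 1152π/25 cm³/s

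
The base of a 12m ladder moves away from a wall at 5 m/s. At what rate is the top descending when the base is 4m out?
5√2/4 ≈ 1.768 m/s

x² + y² = 12²
2x·dx/dt + 2y·dy/dt = 0
dy/dt = -x/y · dx/dt = -4/(8√2) · 5 = -5√2/4 m/s
The top is descending at 5√2/4 ≈ 1.768 m/s.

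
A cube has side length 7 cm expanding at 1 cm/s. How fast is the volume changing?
147 cm³/s

V = s³
dV/dt = 3s² · ds/dt = 3·7²·1 = 147 cm³/s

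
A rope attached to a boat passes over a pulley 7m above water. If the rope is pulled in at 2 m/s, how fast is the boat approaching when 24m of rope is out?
48√527/527 ≈ 2.091 m/s

rope² = x² + 7²
x = √(24² - 7²) = √527
dx/dt = (rope/x) · d(rope)/dt = (24/√527) · (-2) = -48√527/527 m/s
The boat approaches at 48√527/527 ≈ 2.091 m/s.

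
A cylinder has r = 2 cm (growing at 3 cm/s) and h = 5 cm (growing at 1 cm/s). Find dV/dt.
64π cm³/s

V = πr²h
dV/dt = 2πrh·dr/dt + πr²·dh/dt
= 2π(2)(5)(3) + π(2)²(1)
= 64π cm³/s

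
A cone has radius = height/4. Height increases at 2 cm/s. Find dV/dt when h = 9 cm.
81π/8 cm³/s

V = (1/3)π(h/4)²h = πh³/48
dV/dt = πh²/16 · 2
At h = 9: dV/dt = 81π/8 cm³/s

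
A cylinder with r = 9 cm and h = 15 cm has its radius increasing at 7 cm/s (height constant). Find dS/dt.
462π cm²/s

S = 2πrh + 2πr² (lateral + bases)
dS/dt = (2πh + 4πr)·dr/dt = (2π·15 + 4π·9)·7
= 462π cm²/s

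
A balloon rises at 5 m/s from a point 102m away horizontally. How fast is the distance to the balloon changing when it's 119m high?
7√85/17 ≈ 3.796 m/s

z² = 102² + y²
z = √(102² + 119²) = 17√85
dz/dt = y/z · dy/dt = 119/(17√85) · 5 = 7√85/17 ≈ 3.796 m/s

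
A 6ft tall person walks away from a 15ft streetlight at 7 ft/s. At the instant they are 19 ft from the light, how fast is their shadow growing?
14/3 ft/s

By similar triangles: 15/(x+s) = 6/s
Solving: s = 6x/9
ds/dt = 6/9 · dx/dt = 2/3 · 7 = 14/3 ft/s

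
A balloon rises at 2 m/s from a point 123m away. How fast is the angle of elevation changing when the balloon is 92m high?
0.010427 rad/s

tan(θ) = y/123
sec²(θ) · dθ/dt = (1/123) · dy/dt
dθ/dt = cos²(θ)/123 · 2 = 123/(123² + 92²) · 2
dθ/dt = 0.010427 rad/s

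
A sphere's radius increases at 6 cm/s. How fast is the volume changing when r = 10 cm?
2400π cm³/s

V = (4/3)πr³
dV/dt = dV/dr · dr/dt = 4πr² · 6
At r = 10: dV/dt = 2400π cm³/s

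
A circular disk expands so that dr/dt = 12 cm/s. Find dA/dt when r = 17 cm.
408π cm²/s

A = πr²
dA/dt = 2πr · dr/dt = 2π(17)(12) = 408π cm²/s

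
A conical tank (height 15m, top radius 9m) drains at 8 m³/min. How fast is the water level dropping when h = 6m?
50/(81π) ≈ 0.1965 m/min

r/h = 9/15, so r = (3/5)h
V = (1/3)πr²h = (1/3)π((3/5)h)²h = (3/25)πh³
dV/dh = (9/25)πh²
dh/dt = (dV/dt)/(dV/dh) = -8/((9/25)π·6²) = -50/(81π) m/min
The level is dropping at 50/(81π) ≈ 0.1965 m/min.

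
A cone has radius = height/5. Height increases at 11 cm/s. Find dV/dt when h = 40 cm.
704π cm³/s

V = (1/3)π(h/5)²h = πh³/75
dV/dt = πh²/25 · 11
At h = 40: dV/dt = 704π cm³/s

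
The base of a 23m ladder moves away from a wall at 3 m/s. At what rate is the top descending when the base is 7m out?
7√30/40 ≈ 0.9585 m/s

x² + y² = 23²
2x·dx/dt + 2y·dy/dt = 0
dy/dt = -x/y · dx/dt = -7/(4√30) · 3 = -7√30/40 m/s
The top is descending at 7√30/40 ≈ 0.9585 m/s.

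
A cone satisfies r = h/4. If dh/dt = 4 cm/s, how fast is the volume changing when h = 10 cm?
25π cm³/s

V = (1/3)π(h/4)²h = πh³/48
dV/dt = πh²/16 · 4
At h = 10: dV/dt = 25π cm³/s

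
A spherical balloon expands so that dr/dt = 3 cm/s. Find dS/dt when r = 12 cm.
288π cm²/s

S = 4πr²
dS/dt = dS/dr · dr/dt = 8πr · 3
At r = 12: dS/dt = 288π cm²/s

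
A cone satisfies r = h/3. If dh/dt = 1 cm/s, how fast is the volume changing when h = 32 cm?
1024π/9 cm³/s

V = (1/3)π(h/3)²h = πh³/27
dV/dt = πh²/9 · 1
At h = 32: dV/dt = 1024π/9 cm³/s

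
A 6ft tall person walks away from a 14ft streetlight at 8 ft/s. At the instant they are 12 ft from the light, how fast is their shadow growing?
6 ft/s

By similar triangles: 14/(x+s) = 6/s
Solving: s = 6x/8
ds/dt = 6/8 · dx/dt = 3/4 · 8 = 6 ft/s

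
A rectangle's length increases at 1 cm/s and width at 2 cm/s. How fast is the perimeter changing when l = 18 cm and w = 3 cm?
6 cm/s

P = 2(l + w)
dP/dt = 2(dl/dt + dw/dt) = 2(1 + 2) = 6 cm/s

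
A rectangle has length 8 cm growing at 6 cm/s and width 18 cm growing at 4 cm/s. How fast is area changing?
140 cm²/s

A = lw
dA/dt = w·dl/dt + l·dw/dt = 18·6 + 8·4 = 140 cm²/s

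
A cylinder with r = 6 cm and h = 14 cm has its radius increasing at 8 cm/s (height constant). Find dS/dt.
416π cm²/s

S = 2πrh + 2πr² (lateral + bases)
dS/dt = (2πh + 4πr)·dr/dt = (2π·14 + 4π·6)·8
= 416π cm²/s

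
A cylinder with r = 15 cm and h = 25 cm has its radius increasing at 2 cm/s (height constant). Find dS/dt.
220π cm²/s

S = 2πrh + 2πr² (lateral + bases)
dS/dt = (2πh + 4πr)·dr/dt = (2π·25 + 4π·15)·2
= 220π cm²/s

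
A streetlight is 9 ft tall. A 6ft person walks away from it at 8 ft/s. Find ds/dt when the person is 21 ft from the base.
16 ft/s

By similar triangles: 9/(x+s) = 6/s
Solving: s = 6x/3
ds/dt = 6/3 · dx/dt = 2 · 8 = 16 ft/s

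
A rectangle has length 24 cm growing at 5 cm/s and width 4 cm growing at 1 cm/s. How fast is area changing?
44 cm²/s

A = lw
dA/dt = w·dl/dt + l·dw/dt = 4·5 + 24·1 = 44 cm²/s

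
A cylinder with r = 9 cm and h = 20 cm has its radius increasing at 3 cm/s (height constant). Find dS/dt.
228π cm²/s

S = 2πrh + 2πr² (lateral + bases)
dS/dt = (2πh + 4πr)·dr/dt = (2π·20 + 4π·9)·3
= 228π cm²/s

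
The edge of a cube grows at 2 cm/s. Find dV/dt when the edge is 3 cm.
54 cm³/s

V = s³
dV/dt = 3s² · ds/dt = 3·3²·2 = 54 cm³/s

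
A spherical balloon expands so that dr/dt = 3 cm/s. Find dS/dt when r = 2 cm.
48π cm²/s

S = 4πr²
dS/dt = dS/dr · dr/dt = 8πr · 3
At r = 2: dS/dt = 48π cm²/s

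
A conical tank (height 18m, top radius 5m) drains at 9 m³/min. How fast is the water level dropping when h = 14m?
729/(1225π) ≈ 0.1894 m/min

r/h = 5/18, so r = (5/18)h
V = (1/3)πr²h = (1/3)π((5/18)h)²h = (25/972)πh³
dV/dh = (25/324)πh²
dh/dt = (dV/dt)/(dV/dh) = -9/((25/324)π·14²) = -729/(1225π) m/min
The level is dropping at 729/(1225π) ≈ 0.1894 m/min.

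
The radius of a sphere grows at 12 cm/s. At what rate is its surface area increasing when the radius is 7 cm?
672π cm²/s

S = 4πr²
dS/dt = dS/dr · dr/dt = 8πr · 12
At r = 7: dS/dt = 672π cm²/s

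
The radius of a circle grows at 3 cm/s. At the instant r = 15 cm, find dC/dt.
6π cm/s

C = 2πr
dC/dt = 2π · dr/dt = 2π · 3 = 6π cm/s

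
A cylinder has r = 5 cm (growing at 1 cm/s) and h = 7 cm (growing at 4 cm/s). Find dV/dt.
170π cm³/s

V = πr²h
dV/dt = 2πrh·dr/dt + πr²·dh/dt
= 2π(5)(7)(1) + π(5)²(4)
= 170π cm³/s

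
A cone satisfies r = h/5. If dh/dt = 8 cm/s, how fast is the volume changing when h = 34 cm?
9248π/25 cm³/s

V = (1/3)π(h/5)²h = πh³/75
dV/dt = πh²/25 · 8
At h = 34: dV/dt = 9248π/25 cm³/s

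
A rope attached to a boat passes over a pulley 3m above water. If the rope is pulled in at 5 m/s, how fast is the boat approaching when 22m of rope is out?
22√19/19 ≈ 5.047 m/s

rope² = x² + 3²
x = √(22² - 3²) = 5√19
dx/dt = (rope/x) · d(rope)/dt = (22/(5√19)) · (-5) = -22√19/19 m/s
The boat approaches at 22√19/19 ≈ 5.047 m/s.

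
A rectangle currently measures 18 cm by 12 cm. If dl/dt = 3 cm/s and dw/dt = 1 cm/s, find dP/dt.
8 cm/s

P = 2(l + w)
dP/dt = 2(dl/dt + dw/dt) = 2(3 + 1) = 8 cm/s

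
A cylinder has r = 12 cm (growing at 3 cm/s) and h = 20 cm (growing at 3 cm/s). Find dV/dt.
1872π cm³/s

V = πr²h
dV/dt = 2πrh·dr/dt + πr²·dh/dt
= 2π(12)(20)(3) + π(12)²(3)
= 1872π cm³/s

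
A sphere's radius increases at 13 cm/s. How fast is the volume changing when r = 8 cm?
3328π cm³/s

V = (4/3)πr³
dV/dt = dV/dr · dr/dt = 4πr² · 13
At r = 8: dV/dt = 3328π cm³/s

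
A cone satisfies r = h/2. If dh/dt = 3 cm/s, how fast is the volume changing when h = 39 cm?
4563π/4 cm³/s

V = (1/3)π(h/2)²h = πh³/12
dV/dt = πh²/4 · 3
At h = 39: dV/dt = 4563π/4 cm³/s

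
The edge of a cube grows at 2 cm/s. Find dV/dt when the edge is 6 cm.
216 cm³/s

V = s³
dV/dt = 3s² · ds/dt = 3·6²·2 = 216 cm³/s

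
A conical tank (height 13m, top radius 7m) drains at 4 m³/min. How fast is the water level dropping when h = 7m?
676/(2401π) ≈ 0.08962 m/min

r/h = 7/13, so r = (7/13)h
V = (1/3)πr²h = (1/3)π((7/13)h)²h = (49/507)πh³
dV/dh = (49/169)πh²
dh/dt = (dV/dt)/(dV/dh) = -4/((49/169)π·7²) = -676/(2401π) m/min
The level is dropping at 676/(2401π) ≈ 0.08962 m/min.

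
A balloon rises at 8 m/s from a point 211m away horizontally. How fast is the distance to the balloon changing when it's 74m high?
592√173/2941 ≈ 2.648 m/s

z² = 211² + y²
z = √(211² + 74²) = 17√173
dz/dt = y/z · dy/dt = 74/(17√173) · 8 = 592√173/2941 ≈ 2.648 m/s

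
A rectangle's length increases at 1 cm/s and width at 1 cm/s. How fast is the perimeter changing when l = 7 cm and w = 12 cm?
4 cm/s

P = 2(l + w)
dP/dt = 2(dl/dt + dw/dt) = 2(1 + 1) = 4 cm/s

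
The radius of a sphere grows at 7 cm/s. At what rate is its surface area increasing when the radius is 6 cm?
336π cm²/s

S = 4πr²
dS/dt = dS/dr · dr/dt = 8πr · 7
At r = 6: dS/dt = 336π cm²/s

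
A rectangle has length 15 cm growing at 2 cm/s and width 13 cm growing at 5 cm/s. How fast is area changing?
101 cm²/s

A = lw
dA/dt = w·dl/dt + l·dw/dt = 13·2 + 15·5 = 101 cm²/s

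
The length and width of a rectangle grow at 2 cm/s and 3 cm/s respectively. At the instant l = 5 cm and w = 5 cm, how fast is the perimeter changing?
10 cm/s

P = 2(l + w)
dP/dt = 2(dl/dt + dw/dt) = 2(2 + 3) = 10 cm/s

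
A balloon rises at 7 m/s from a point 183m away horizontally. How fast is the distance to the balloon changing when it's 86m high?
602√40885/40885 ≈ 2.977 m/s

z² = 183² + y²
z = √(183² + 86²) = √40885
dz/dt = y/z · dy/dt = 86/√40885 · 7 = 602√40885/40885 ≈ 2.977 m/s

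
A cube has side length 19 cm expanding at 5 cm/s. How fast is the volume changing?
5415 cm³/s

V = s³
dV/dt = 3s² · ds/dt = 3·19²·5 = 5415 cm³/s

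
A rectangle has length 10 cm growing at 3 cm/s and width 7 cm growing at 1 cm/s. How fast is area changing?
31 cm²/s

A = lw
dA/dt = w·dl/dt + l·dw/dt = 7·3 + 10·1 = 31 cm²/s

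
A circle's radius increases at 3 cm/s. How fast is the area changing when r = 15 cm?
90π cm²/s

A = πr²
dA/dt = 2πr · dr/dt = 2π(15)(3) = 90π cm²/s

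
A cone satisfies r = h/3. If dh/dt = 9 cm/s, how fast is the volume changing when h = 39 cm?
1521π cm³/s

V = (1/3)π(h/3)²h = πh³/27
dV/dt = πh²/9 · 9
At h = 39: dV/dt = 1521π cm³/s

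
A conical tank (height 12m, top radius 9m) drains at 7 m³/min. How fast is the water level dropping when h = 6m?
28/(81π) ≈ 0.11 m/min

r/h = 9/12, so r = (3/4)h
V = (1/3)πr²h = (1/3)π((3/4)h)²h = (3/16)πh³
dV/dh = (9/16)πh²
dh/dt = (dV/dt)/(dV/dh) = -7/((9/16)π·6²) = -28/(81π) m/min
The level is dropping at 28/(81π) ≈ 0.11 m/min.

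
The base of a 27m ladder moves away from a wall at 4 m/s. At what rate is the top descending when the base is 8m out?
32√665/665 ≈ 1.241 m/s

x² + y² = 27²
2x·dx/dt + 2y·dy/dt = 0
dy/dt = -x/y · dx/dt = -8/√665 · 4 = -32√665/665 m/s
The top is descending at 32√665/665 ≈ 1.241 m/s.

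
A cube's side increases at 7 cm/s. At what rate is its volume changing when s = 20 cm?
8400 cm³/s

V = s³
dV/dt = 3s² · ds/dt = 3·20²·7 = 8400 cm³/s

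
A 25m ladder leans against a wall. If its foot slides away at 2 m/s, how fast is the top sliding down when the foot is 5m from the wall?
√6/6 ≈ 0.4082 m/s

x² + y² = 25²
2x·dx/dt + 2y·dy/dt = 0
dy/dt = -x/y · dx/dt = -5/(10√6) · 2 = -√6/6 m/s
The top is descending at √6/6 ≈ 0.4082 m/s.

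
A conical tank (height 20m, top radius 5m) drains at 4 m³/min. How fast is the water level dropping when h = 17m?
64/(289π) ≈ 0.07049 m/min

r/h = 5/20, so r = (1/4)h
V = (1/3)πr²h = (1/3)π((1/4)h)²h = (1/48)πh³
dV/dh = (1/16)πh²
dh/dt = (dV/dt)/(dV/dh) = -4/((1/16)π·17²) = -64/(289π) m/min
The level is dropping at 64/(289π) ≈ 0.07049 m/min.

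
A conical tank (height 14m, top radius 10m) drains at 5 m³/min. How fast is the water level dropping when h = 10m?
49/(500π) ≈ 0.03119 m/min

r/h = 10/14, so r = (5/7)h
V = (1/3)πr²h = (1/3)π((5/7)h)²h = (25/147)πh³
dV/dh = (25/49)πh²
dh/dt = (dV/dt)/(dV/dh) = -5/((25/49)π·10²) = -49/(500π) m/min
The level is dropping at 49/(500π) ≈ 0.03119 m/min.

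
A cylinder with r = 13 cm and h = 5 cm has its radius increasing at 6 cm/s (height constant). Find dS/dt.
372π cm²/s

S = 2πrh + 2πr² (lateral + bases)
dS/dt = (2πh + 4πr)·dr/dt = (2π·5 + 4π·13)·6
= 372π cm²/s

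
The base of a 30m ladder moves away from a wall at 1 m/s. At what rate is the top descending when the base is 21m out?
7√51/51 ≈ 0.9802 m/s

x² + y² = 30²
2x·dx/dt + 2y·dy/dt = 0
dy/dt = -x/y · dx/dt = -21/(3√51) · 1 = -7√51/51 m/s
The top is descending at 7√51/51 ≈ 0.9802 m/s.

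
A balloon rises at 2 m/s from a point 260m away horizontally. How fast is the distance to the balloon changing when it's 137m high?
274√86369/86369 ≈ 0.9323 m/s

z² = 260² + y²
z = √(260² + 137²) = √86369
dz/dt = y/z · dy/dt = 137/√86369 · 2 = 274√86369/86369 ≈ 0.9323 m/s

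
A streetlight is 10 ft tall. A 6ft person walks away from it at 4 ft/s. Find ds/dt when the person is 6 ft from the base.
6 ft/s

By similar triangles: 10/(x+s) = 6/s
Solving: s = 6x/4
ds/dt = 6/4 · dx/dt = 3/2 · 4 = 6 ft/s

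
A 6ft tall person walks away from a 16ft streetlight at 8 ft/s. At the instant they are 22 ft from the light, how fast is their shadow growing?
24/5 ft/s

By similar triangles: 16/(x+s) = 6/s
Solving: s = 6x/10
ds/dt = 6/10 · dx/dt = 3/5 · 8 = 24/5 ft/s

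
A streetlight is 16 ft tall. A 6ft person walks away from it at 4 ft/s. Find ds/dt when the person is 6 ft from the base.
12/5 ft/s

By similar triangles: 16/(x+s) = 6/s
Solving: s = 6x/10
ds/dt = 6/10 · dx/dt = 3/5 · 4 = 12/5 ft/s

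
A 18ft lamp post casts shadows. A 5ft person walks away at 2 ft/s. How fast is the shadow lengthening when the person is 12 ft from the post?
10/13 ft/s

By similar triangles: 18/(x+s) = 5/s
Solving: s = 5x/13
ds/dt = 5/13 · dx/dt = 5/13 · 2 = 10/13 ft/s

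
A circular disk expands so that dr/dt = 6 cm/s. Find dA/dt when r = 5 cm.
60π cm²/s

A = πr²
dA/dt = 2πr · dr/dt = 2π(5)(6) = 60π cm²/s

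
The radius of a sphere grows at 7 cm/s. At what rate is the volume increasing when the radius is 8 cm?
1792π cm³/s

V = (4/3)πr³
dV/dt = dV/dr · dr/dt = 4πr² · 7
At r = 8: dV/dt = 1792π cm³/s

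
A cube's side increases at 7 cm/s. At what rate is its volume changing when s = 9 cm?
1701 cm³/s

V = s³
dV/dt = 3s² · ds/dt = 3·9²·7 = 1701 cm³/s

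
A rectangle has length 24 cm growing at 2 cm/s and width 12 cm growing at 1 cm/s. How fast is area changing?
48 cm²/s

A = lw
dA/dt = w·dl/dt + l·dw/dt = 12·2 + 24·1 = 48 cm²/s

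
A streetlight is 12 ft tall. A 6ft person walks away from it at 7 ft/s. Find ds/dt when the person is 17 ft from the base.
7 ft/s

By similar triangles: 12/(x+s) = 6/s
Solving: s = 6x/6
ds/dt = 6/6 · dx/dt = 1 · 7 = 7 ft/s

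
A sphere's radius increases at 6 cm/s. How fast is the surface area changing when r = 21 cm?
1008π cm²/s

S = 4πr²
dS/dt = dS/dr · dr/dt = 8πr · 6
At r = 21: dS/dt = 1008π cm²/s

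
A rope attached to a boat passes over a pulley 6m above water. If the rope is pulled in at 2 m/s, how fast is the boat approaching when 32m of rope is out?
32√247/247 ≈ 2.036 m/s

rope² = x² + 6²
x = √(32² - 6²) = 2√247
dx/dt = (rope/x) · d(rope)/dt = (32/(2√247)) · (-2) = -32√247/247 m/s
The boat approaches at 32√247/247 ≈ 2.036 m/s.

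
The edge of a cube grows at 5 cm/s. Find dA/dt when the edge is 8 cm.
480 cm²/s

A = 6s²
dA/dt = 12s · ds/dt = 12·8·5 = 480 cm²/s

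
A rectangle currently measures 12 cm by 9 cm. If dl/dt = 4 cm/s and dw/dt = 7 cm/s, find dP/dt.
22 cm/s

P = 2(l + w)
dP/dt = 2(dl/dt + dw/dt) = 2(4 + 7) = 22 cm/s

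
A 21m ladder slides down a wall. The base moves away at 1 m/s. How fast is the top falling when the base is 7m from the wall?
√2/4 ≈ 0.3536 m/s

x² + y² = 21²
2x·dx/dt + 2y·dy/dt = 0
dy/dt = -x/y · dx/dt = -7/(14√2) · 1 = -√2/4 m/s
The top is descending at √2/4 ≈ 0.3536 m/s.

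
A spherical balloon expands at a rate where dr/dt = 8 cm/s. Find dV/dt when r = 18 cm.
10368π cm³/s

V = (4/3)πr³
dV/dt = dV/dr · dr/dt = 4πr² · 8
At r = 18: dV/dt = 10368π cm³/s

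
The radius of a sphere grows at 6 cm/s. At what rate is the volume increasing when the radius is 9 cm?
1944π cm³/s

V = (4/3)πr³
dV/dt = dV/dr · dr/dt = 4πr² · 6
At r = 9: dV/dt = 1944π cm³/s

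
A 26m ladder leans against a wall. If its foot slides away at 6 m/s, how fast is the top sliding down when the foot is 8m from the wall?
8√17/17 ≈ 1.94 m/s

x² + y² = 26²
2x·dx/dt + 2y·dy/dt = 0
dy/dt = -x/y · dx/dt = -8/(6√17) · 6 = -8√17/17 m/s
The top is descending at 8√17/17 ≈ 1.94 m/s.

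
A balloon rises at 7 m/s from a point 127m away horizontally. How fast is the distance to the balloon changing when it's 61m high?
427√794/3970 ≈ 3.031 m/s

z² = 127² + y²
z = √(127² + 61²) = 5√794
dz/dt = y/z · dy/dt = 61/(5√794) · 7 = 427√794/3970 ≈ 3.031 m/s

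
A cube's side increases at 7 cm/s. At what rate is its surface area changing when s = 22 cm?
1848 cm²/s

A = 6s²
dA/dt = 12s · ds/dt = 12·22·7 = 1848 cm²/s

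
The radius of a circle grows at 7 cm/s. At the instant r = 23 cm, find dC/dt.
14π cm/s

C = 2πr
dC/dt = 2π · dr/dt = 2π · 7 = 14π cm/s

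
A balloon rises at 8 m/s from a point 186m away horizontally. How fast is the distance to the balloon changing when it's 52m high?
208√373/1865 ≈ 2.154 m/s

z² = 186² + y²
z = √(186² + 52²) = 10√373
dz/dt = y/z · dy/dt = 52/(10√373) · 8 = 208√373/1865 ≈ 2.154 m/s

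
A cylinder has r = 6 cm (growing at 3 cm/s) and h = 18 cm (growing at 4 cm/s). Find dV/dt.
792π cm³/s

V = πr²h
dV/dt = 2πrh·dr/dt + πr²·dh/dt
= 2π(6)(18)(3) + π(6)²(4)
= 792π cm³/s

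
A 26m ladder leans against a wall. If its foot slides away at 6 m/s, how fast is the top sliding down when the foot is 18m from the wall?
27√22/22 ≈ 5.756 m/s

x² + y² = 26²
2x·dx/dt + 2y·dy/dt = 0
dy/dt = -x/y · dx/dt = -18/(4√22) · 6 = -27√22/22 m/s
The top is descending at 27√22/22 ≈ 5.756 m/s.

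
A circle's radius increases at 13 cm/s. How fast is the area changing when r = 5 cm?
130π cm²/s

A = πr²
dA/dt = 2πr · dr/dt = 2π(5)(13) = 130π cm²/s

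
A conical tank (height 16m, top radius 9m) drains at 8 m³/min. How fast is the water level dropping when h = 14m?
512/(3969π) ≈ 0.04106 m/min

r/h = 9/16, so r = (9/16)h
V = (1/3)πr²h = (1/3)π((9/16)h)²h = (27/256)πh³
dV/dh = (81/256)πh²
dh/dt = (dV/dt)/(dV/dh) = -8/((81/256)π·14²) = -512/(3969π) m/min
The level is dropping at 512/(3969π) ≈ 0.04106 m/min.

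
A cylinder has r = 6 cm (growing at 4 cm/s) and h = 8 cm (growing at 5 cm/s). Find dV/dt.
564π cm³/s

V = πr²h
dV/dt = 2πrh·dr/dt + πr²·dh/dt
= 2π(6)(8)(4) + π(6)²(5)
= 564π cm³/s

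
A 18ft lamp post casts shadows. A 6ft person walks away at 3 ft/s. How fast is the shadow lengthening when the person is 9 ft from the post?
3/2 ft/s

By similar triangles: 18/(x+s) = 6/s
Solving: s = 6x/12
ds/dt = 6/12 · dx/dt = 1/2 · 3 = 3/2 ft/s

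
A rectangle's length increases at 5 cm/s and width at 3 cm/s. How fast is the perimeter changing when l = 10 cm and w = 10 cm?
16 cm/s

P = 2(l + w)
dP/dt = 2(dl/dt + dw/dt) = 2(5 + 3) = 16 cm/s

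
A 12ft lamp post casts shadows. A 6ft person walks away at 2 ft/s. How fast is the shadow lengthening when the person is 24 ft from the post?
2 ft/s

By similar triangles: 12/(x+s) = 6/s
Solving: s = 6x/6
ds/dt = 6/6 · dx/dt = 1 · 2 = 2 ft/s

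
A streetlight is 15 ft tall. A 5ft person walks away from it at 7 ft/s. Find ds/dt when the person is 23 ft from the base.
7/2 ft/s

By similar triangles: 15/(x+s) = 5/s
Solving: s = 5x/10
ds/dt = 5/10 · dx/dt = 1/2 · 7 = 7/2 ft/s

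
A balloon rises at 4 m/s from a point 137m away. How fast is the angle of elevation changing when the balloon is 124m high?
0.016049 rad/s

tan(θ) = y/137
sec²(θ) · dθ/dt = (1/137) · dy/dt
dθ/dt = cos²(θ)/137 · 4 = 137/(137² + 124²) · 4
dθ/dt = 0.016049 rad/s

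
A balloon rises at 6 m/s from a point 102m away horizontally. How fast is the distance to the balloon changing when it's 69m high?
138√1685/1685 ≈ 3.362 m/s

z² = 102² + y²
z = √(102² + 69²) = 3√1685
dz/dt = y/z · dy/dt = 69/(3√1685) · 6 = 138√1685/1685 ≈ 3.362 m/s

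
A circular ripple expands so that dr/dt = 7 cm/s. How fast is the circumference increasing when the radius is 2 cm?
14π cm/s

C = 2πr
dC/dt = 2π · dr/dt = 2π · 7 = 14π cm/s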